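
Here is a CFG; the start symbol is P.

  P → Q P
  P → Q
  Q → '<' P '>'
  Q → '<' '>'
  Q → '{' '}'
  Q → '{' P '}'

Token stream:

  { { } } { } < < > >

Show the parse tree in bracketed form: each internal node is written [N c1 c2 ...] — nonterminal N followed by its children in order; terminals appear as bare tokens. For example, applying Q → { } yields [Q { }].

[P [Q { [P [Q { }]] }] [P [Q { }] [P [Q < [P [Q < >]] >]]]]

P
Q P
{ P } P
{ Q } P
{ { } } P
{ { } } Q P
{ { } } { } P
{ { } } { } Q
{ { } } { } < P >
{ { } } { } < Q >
{ { } } { } < < > >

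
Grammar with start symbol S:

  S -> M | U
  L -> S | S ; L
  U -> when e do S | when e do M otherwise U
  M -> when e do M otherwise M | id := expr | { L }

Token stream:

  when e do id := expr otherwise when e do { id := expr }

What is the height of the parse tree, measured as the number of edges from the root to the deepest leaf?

[S [U when e do [M id := expr] otherwise [U when e do [S [M { [L [S [M id := expr]]] }]]]]]

8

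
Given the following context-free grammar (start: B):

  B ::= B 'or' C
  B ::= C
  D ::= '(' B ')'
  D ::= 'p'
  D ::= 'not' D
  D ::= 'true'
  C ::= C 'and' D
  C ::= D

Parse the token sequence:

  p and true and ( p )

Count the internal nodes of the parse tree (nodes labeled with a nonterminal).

10

[B [C [C [C [D p]] and [D true]] and [D ( [B [C [D p]]] )]]]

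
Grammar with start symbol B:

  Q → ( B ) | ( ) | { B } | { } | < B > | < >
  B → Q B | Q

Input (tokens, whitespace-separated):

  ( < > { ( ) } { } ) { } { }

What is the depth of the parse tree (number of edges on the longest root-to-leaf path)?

[B [Q ( [B [Q < >] [B [Q { [B [Q ( )]] }] [B [Q { }]]]] )] [B [Q { }] [B [Q { }]]]]

7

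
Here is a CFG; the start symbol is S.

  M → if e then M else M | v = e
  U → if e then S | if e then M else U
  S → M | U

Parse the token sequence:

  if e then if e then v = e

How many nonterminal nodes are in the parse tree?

6

[S [U if e then [S [U if e then [S [M v = e]]]]]]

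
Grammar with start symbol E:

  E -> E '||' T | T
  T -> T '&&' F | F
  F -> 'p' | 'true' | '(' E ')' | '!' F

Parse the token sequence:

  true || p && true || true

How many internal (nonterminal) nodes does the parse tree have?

[E [E [E [T [F true]]] || [T [T [F p]] && [F true]]] || [T [F true]]]

11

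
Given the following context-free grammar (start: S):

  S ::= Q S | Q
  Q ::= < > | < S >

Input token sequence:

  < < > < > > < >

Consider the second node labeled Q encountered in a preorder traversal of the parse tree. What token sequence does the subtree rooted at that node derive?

< >

[S [Q < [S [Q < >] [S [Q < >]]] >] [S [Q < >]]]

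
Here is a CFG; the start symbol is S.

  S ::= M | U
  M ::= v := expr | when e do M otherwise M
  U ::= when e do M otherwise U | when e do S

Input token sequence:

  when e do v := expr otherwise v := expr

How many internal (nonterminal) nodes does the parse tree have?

[S [M when e do [M v := expr] otherwise [M v := expr]]]

4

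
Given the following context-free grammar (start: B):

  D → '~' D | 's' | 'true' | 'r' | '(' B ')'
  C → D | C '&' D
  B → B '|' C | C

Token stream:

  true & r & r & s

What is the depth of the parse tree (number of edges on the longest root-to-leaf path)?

[B [C [C [C [C [D true]] & [D r]] & [D r]] & [D s]]]

6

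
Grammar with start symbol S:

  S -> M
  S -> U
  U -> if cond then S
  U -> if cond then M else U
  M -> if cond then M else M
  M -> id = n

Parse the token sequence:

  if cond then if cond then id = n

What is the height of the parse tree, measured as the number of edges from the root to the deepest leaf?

6

[S [U if cond then [S [U if cond then [S [M id = n]]]]]]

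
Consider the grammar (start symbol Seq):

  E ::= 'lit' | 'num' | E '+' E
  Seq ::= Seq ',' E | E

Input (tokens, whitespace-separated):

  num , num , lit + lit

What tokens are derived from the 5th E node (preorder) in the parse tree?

lit

[Seq [Seq [Seq [E num]] , [E num]] , [E [E lit] + [E lit]]]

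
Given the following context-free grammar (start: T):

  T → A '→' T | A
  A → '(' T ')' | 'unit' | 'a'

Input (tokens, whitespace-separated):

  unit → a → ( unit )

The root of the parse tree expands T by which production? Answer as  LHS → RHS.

T → A '→' T

[T [A unit] → [T [A a] → [T [A ( [T [A unit]] )]]]]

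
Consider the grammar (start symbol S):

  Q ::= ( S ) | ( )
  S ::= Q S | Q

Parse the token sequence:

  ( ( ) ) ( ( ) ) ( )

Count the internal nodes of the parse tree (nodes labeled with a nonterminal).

[S [Q ( [S [Q ( )]] )] [S [Q ( [S [Q ( )]] )] [S [Q ( )]]]]

10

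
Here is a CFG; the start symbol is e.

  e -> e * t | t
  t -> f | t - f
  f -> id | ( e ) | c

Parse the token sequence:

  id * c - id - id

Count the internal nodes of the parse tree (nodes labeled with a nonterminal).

[e [e [t [f id]]] * [t [t [t [f c]] - [f id]] - [f id]]]

10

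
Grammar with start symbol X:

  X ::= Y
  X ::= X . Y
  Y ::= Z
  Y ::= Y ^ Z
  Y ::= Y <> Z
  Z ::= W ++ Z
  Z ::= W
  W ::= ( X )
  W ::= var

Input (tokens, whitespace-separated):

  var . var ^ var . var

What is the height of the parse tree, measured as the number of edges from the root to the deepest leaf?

6

[X [X [X [Y [Z [W var]]]] . [Y [Y [Z [W var]]] ^ [Z [W var]]]] . [Y [Z [W var]]]]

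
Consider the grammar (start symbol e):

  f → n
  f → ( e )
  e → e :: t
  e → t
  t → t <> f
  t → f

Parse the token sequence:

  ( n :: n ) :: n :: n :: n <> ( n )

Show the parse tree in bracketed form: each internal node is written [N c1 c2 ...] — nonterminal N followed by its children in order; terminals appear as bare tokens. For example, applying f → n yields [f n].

[e [e [e [e [t [f ( [e [e [t [f n]]] :: [t [f n]]] )]]] :: [t [f n]]] :: [t [f n]]] :: [t [t [f n]] <> [f ( [e [t [f n]]] )]]]

e
e :: t
e :: t :: t
e :: t :: t :: t
t :: t :: t :: t
f :: t :: t :: t
( e ) :: t :: t :: t
( e :: t ) :: t :: t :: t
( t :: t ) :: t :: t :: t
( f :: t ) :: t :: t :: t
( n :: t ) :: t :: t :: t
( n :: f ) :: t :: t :: t
( n :: n ) :: t :: t :: t
( n :: n ) :: f :: t :: t
( n :: n ) :: n :: t :: t
( n :: n ) :: n :: f :: t
( n :: n ) :: n :: n :: t
( n :: n ) :: n :: n :: t <> f
( n :: n ) :: n :: n :: f <> f
( n :: n ) :: n :: n :: n <> f
( n :: n ) :: n :: n :: n <> ( e )
( n :: n ) :: n :: n :: n <> ( t )
( n :: n ) :: n :: n :: n <> ( f )
( n :: n ) :: n :: n :: n <> ( n )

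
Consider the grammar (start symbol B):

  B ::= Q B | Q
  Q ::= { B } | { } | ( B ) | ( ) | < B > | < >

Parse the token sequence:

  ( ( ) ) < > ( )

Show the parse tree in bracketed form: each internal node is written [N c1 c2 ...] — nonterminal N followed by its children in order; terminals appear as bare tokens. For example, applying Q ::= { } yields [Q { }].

[B [Q ( [B [Q ( )]] )] [B [Q < >] [B [Q ( )]]]]

B
Q B
( B ) B
( Q ) B
( ( ) ) B
( ( ) ) Q B
( ( ) ) < > B
( ( ) ) < > Q
( ( ) ) < > ( )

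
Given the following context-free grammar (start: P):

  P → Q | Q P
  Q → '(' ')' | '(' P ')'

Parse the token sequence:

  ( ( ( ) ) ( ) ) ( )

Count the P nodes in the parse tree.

5

[P [Q ( [P [Q ( [P [Q ( )]] )] [P [Q ( )]]] )] [P [Q ( )]]]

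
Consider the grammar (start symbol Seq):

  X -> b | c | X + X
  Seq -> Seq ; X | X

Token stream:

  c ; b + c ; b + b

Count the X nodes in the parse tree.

7

[Seq [Seq [Seq [X c]] ; [X [X b] + [X c]]] ; [X [X b] + [X b]]]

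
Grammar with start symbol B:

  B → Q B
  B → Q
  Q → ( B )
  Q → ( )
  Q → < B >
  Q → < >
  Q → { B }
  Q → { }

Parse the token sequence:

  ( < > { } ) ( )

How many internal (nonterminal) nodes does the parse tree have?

[B [Q ( [B [Q < >] [B [Q { }]]] )] [B [Q ( )]]]

8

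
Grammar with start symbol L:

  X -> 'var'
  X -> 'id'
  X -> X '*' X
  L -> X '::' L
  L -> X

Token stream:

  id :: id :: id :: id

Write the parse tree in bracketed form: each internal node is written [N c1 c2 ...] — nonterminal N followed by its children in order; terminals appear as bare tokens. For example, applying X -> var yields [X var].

L
X :: L
id :: L
id :: X :: L
id :: id :: L
id :: id :: X :: L
id :: id :: id :: L
id :: id :: id :: X
id :: id :: id :: id

[L [X id] :: [L [X id] :: [L [X id] :: [L [X id]]]]]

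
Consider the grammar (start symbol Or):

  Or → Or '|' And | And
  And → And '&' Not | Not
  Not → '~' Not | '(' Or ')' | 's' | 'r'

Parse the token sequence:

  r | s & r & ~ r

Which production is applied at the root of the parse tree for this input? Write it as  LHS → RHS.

Or → Or '|' And

[Or [Or [And [Not r]]] | [And [And [And [Not s]] & [Not r]] & [Not ~ [Not r]]]]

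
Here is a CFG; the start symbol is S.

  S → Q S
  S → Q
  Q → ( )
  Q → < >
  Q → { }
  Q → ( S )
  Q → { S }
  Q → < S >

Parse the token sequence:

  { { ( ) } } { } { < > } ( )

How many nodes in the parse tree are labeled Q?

[S [Q { [S [Q { [S [Q ( )]] }]] }] [S [Q { }] [S [Q { [S [Q < >]] }] [S [Q ( )]]]]]

7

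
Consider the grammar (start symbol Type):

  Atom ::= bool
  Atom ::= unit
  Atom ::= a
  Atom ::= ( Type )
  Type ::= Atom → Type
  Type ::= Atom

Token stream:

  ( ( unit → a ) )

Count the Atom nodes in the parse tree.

4

[Type [Atom ( [Type [Atom ( [Type [Atom unit] → [Type [Atom a]]] )]] )]]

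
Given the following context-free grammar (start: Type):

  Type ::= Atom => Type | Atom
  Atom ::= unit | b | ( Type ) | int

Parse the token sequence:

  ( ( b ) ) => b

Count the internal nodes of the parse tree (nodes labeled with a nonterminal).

[Type [Atom ( [Type [Atom ( [Type [Atom b]] )]] )] => [Type [Atom b]]]

8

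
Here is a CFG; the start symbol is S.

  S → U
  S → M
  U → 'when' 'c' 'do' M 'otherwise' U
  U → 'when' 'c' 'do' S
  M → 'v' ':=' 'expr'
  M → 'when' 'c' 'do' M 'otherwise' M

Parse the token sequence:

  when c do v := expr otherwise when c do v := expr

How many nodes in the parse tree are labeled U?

2

[S [U when c do [M v := expr] otherwise [U when c do [S [M v := expr]]]]]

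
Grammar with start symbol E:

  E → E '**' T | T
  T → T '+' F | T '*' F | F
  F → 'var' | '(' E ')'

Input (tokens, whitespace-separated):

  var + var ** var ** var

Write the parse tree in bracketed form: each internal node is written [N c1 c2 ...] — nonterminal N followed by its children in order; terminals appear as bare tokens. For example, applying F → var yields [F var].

[E [E [E [T [T [F var]] + [F var]]] ** [T [F var]]] ** [T [F var]]]

E
E ** T
E ** T ** T
T ** T ** T
T + F ** T ** T
F + F ** T ** T
var + F ** T ** T
var + var ** T ** T
var + var ** F ** T
var + var ** var ** T
var + var ** var ** F
var + var ** var ** var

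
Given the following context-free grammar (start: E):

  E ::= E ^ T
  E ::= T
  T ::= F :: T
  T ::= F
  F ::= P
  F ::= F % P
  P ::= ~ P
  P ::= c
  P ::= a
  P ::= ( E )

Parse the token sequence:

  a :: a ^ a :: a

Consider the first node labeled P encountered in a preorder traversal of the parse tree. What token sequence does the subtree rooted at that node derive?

a

[E [E [T [F [P a]] :: [T [F [P a]]]]] ^ [T [F [P a]] :: [T [F [P a]]]]]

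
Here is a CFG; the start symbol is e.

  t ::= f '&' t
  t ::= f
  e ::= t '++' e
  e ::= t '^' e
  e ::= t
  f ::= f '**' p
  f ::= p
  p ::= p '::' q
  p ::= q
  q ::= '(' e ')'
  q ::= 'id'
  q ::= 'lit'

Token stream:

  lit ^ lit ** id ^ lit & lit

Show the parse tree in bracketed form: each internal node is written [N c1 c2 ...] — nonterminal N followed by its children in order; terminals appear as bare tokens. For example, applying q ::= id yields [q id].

[e [t [f [p [q lit]]]] ^ [e [t [f [f [p [q lit]]] ** [p [q id]]]] ^ [e [t [f [p [q lit]]] & [t [f [p [q lit]]]]]]]]

e
t ^ e
f ^ e
p ^ e
q ^ e
lit ^ e
lit ^ t ^ e
lit ^ f ^ e
lit ^ f ** p ^ e
lit ^ p ** p ^ e
lit ^ q ** p ^ e
lit ^ lit ** p ^ e
lit ^ lit ** q ^ e
lit ^ lit ** id ^ e
lit ^ lit ** id ^ t
lit ^ lit ** id ^ f & t
lit ^ lit ** id ^ p & t
lit ^ lit ** id ^ q & t
lit ^ lit ** id ^ lit & t
lit ^ lit ** id ^ lit & f
lit ^ lit ** id ^ lit & p
lit ^ lit ** id ^ lit & q
lit ^ lit ** id ^ lit & lit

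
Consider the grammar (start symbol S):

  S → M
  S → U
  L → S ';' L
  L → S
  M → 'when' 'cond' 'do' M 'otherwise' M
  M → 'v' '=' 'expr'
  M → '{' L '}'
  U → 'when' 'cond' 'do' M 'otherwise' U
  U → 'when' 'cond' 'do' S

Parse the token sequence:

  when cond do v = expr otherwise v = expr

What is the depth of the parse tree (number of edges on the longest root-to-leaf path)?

3

[S [M when cond do [M v = expr] otherwise [M v = expr]]]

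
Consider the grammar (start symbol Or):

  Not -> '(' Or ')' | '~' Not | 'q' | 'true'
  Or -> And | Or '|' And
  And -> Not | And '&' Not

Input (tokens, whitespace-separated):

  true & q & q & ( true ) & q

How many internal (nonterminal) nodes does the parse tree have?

14

[Or [And [And [And [And [And [Not true]] & [Not q]] & [Not q]] & [Not ( [Or [And [Not true]]] )]] & [Not q]]]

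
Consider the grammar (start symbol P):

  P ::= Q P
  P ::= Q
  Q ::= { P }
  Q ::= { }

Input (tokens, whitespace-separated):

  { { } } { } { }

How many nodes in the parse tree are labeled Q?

4

[P [Q { [P [Q { }]] }] [P [Q { }] [P [Q { }]]]]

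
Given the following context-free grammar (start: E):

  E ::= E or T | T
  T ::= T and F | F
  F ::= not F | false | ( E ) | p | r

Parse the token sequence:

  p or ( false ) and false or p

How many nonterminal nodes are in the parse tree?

[E [E [E [T [F p]]] or [T [T [F ( [E [T [F false]]] )]] and [F false]]] or [T [F p]]]

14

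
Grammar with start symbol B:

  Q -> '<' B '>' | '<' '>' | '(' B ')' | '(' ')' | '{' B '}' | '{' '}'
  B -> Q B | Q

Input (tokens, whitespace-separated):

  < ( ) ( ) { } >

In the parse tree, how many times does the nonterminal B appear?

[B [Q < [B [Q ( )] [B [Q ( )] [B [Q { }]]]] >]]

4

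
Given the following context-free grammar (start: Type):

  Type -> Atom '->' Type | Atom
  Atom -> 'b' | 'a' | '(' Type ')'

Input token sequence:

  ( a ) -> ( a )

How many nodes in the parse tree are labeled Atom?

4

[Type [Atom ( [Type [Atom a]] )] -> [Type [Atom ( [Type [Atom a]] )]]]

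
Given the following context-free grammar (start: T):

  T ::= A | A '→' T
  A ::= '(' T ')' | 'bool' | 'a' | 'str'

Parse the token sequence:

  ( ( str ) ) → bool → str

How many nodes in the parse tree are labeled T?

[T [A ( [T [A ( [T [A str]] )]] )] → [T [A bool] → [T [A str]]]]

5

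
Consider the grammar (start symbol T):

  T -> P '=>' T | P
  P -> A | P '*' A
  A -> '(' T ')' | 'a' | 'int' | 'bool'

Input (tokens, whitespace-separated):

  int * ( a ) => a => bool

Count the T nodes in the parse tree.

[T [P [P [A int]] * [A ( [T [P [A a]]] )]] => [T [P [A a]] => [T [P [A bool]]]]]

4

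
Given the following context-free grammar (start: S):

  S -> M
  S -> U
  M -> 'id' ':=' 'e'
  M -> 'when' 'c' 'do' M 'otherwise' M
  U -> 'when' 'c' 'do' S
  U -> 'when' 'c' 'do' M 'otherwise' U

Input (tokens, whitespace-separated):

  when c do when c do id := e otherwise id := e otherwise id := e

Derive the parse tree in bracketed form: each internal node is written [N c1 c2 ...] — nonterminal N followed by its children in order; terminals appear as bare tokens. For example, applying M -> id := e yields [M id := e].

[S [M when c do [M when c do [M id := e] otherwise [M id := e]] otherwise [M id := e]]]

S
M
when c do M otherwise M
when c do when c do M otherwise M otherwise M
when c do when c do id := e otherwise M otherwise M
when c do when c do id := e otherwise id := e otherwise M
when c do when c do id := e otherwise id := e otherwise id := e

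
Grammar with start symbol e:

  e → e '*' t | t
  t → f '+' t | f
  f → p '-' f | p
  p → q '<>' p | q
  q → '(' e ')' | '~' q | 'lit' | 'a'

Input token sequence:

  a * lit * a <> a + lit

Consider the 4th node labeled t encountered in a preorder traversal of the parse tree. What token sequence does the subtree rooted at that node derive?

lit

[e [e [e [t [f [p [q a]]]]] * [t [f [p [q lit]]]]] * [t [f [p [q a] <> [p [q a]]]] + [t [f [p [q lit]]]]]]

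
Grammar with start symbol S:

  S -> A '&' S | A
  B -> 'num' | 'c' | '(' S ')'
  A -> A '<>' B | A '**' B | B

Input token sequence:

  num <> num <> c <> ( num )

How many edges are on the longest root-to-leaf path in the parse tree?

6

[S [A [A [A [A [B num]] <> [B num]] <> [B c]] <> [B ( [S [A [B num]]] )]]]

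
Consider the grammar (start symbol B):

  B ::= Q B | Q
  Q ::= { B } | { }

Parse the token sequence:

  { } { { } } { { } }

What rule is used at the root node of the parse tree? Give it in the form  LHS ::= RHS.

B ::= Q B

[B [Q { }] [B [Q { [B [Q { }]] }] [B [Q { [B [Q { }]] }]]]]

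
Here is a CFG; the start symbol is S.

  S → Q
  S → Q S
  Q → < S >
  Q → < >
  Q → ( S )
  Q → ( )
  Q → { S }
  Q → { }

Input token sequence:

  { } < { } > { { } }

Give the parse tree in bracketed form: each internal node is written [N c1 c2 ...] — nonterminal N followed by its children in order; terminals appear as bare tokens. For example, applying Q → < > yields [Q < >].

S
Q S
{ } S
{ } Q S
{ } < S > S
{ } < Q > S
{ } < { } > S
{ } < { } > Q
{ } < { } > { S }
{ } < { } > { Q }
{ } < { } > { { } }

[S [Q { }] [S [Q < [S [Q { }]] >] [S [Q { [S [Q { }]] }]]]]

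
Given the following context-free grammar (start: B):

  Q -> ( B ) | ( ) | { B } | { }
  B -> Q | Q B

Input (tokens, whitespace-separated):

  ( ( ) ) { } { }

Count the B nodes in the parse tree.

4

[B [Q ( [B [Q ( )]] )] [B [Q { }] [B [Q { }]]]]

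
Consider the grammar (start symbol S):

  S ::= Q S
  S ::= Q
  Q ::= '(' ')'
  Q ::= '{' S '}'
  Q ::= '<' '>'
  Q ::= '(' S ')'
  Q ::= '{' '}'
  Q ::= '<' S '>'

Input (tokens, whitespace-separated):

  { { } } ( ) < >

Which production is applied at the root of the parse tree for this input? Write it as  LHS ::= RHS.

[S [Q { [S [Q { }]] }] [S [Q ( )] [S [Q < >]]]]

S ::= Q S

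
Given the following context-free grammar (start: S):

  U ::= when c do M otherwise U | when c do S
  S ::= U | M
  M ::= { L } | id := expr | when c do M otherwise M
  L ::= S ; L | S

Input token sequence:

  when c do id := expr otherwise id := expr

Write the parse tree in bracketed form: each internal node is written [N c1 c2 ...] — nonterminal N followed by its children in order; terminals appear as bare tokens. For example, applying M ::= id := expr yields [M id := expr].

S
M
when c do M otherwise M
when c do id := expr otherwise M
when c do id := expr otherwise id := expr

[S [M when c do [M id := expr] otherwise [M id := expr]]]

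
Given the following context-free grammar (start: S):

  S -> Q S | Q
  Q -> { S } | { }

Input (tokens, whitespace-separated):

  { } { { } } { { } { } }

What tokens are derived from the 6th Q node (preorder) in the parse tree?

[S [Q { }] [S [Q { [S [Q { }]] }] [S [Q { [S [Q { }] [S [Q { }]]] }]]]]

{ }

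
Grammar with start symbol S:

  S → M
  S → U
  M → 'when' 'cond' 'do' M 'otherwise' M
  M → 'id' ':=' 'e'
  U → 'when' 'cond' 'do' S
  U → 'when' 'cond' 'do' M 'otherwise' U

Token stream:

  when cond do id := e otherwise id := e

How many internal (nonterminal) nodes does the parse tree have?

[S [M when cond do [M id := e] otherwise [M id := e]]]

4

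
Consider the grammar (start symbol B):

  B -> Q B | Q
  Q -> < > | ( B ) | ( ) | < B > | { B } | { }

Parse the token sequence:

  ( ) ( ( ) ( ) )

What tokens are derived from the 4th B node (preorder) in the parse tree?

( )

[B [Q ( )] [B [Q ( [B [Q ( )] [B [Q ( )]]] )]]]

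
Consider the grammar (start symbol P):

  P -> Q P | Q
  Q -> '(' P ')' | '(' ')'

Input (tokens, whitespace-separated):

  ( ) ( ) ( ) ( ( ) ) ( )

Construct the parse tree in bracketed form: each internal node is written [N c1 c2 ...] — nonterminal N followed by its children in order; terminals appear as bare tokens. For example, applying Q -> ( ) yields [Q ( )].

[P [Q ( )] [P [Q ( )] [P [Q ( )] [P [Q ( [P [Q ( )]] )] [P [Q ( )]]]]]]

P
Q P
( ) P
( ) Q P
( ) ( ) P
( ) ( ) Q P
( ) ( ) ( ) P
( ) ( ) ( ) Q P
( ) ( ) ( ) ( P ) P
( ) ( ) ( ) ( Q ) P
( ) ( ) ( ) ( ( ) ) P
( ) ( ) ( ) ( ( ) ) Q
( ) ( ) ( ) ( ( ) ) ( )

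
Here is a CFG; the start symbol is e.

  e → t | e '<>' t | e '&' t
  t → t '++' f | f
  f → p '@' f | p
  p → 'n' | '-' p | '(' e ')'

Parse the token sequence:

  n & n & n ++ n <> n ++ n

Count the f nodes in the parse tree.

[e [e [e [e [t [f [p n]]]] & [t [f [p n]]]] & [t [t [f [p n]]] ++ [f [p n]]]] <> [t [t [f [p n]]] ++ [f [p n]]]]

6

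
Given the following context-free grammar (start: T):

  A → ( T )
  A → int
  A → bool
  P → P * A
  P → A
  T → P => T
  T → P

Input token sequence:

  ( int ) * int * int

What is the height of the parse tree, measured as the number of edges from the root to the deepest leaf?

8

[T [P [P [P [A ( [T [P [A int]]] )]] * [A int]] * [A int]]]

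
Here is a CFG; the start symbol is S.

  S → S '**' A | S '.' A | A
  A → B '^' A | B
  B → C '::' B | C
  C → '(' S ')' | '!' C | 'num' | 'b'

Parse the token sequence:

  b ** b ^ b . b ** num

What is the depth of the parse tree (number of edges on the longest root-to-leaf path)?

[S [S [S [S [A [B [C b]]]] ** [A [B [C b]] ^ [A [B [C b]]]]] . [A [B [C b]]]] ** [A [B [C num]]]]

7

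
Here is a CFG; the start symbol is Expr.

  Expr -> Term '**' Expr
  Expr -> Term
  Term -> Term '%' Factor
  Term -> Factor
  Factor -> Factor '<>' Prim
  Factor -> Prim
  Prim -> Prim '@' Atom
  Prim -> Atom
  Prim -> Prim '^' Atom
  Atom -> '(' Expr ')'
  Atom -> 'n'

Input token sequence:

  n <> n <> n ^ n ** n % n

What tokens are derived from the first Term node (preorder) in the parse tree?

[Expr [Term [Factor [Factor [Factor [Prim [Atom n]]] <> [Prim [Atom n]]] <> [Prim [Prim [Atom n]] ^ [Atom n]]]] ** [Expr [Term [Term [Factor [Prim [Atom n]]]] % [Factor [Prim [Atom n]]]]]]

n <> n <> n ^ n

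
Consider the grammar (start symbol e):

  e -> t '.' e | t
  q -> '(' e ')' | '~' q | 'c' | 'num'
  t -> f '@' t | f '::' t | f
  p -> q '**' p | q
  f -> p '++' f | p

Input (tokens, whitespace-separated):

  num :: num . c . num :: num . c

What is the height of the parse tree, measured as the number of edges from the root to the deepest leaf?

8

[e [t [f [p [q num]]] :: [t [f [p [q num]]]]] . [e [t [f [p [q c]]]] . [e [t [f [p [q num]]] :: [t [f [p [q num]]]]] . [e [t [f [p [q c]]]]]]]]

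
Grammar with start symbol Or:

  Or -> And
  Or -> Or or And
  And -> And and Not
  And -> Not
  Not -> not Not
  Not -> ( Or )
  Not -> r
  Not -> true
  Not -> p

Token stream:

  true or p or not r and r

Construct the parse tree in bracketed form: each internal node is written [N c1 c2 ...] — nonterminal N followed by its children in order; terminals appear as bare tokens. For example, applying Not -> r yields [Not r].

[Or [Or [Or [And [Not true]]] or [And [Not p]]] or [And [And [Not not [Not r]]] and [Not r]]]

Or
Or or And
Or or And or And
And or And or And
Not or And or And
true or And or And
true or Not or And
true or p or And
true or p or And and Not
true or p or Not and Not
true or p or not Not and Not
true or p or not r and Not
true or p or not r and r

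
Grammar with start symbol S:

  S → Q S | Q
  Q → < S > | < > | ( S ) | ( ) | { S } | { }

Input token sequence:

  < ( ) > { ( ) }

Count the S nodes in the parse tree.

4

[S [Q < [S [Q ( )]] >] [S [Q { [S [Q ( )]] }]]]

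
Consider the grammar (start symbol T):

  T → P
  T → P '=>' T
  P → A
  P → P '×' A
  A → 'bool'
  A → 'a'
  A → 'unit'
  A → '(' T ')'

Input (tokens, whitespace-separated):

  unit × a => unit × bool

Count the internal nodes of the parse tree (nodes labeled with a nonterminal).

10

[T [P [P [A unit]] × [A a]] => [T [P [P [A unit]] × [A bool]]]]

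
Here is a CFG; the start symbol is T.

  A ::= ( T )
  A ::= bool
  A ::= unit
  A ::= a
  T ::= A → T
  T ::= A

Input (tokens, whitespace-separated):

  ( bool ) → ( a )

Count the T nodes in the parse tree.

4

[T [A ( [T [A bool]] )] → [T [A ( [T [A a]] )]]]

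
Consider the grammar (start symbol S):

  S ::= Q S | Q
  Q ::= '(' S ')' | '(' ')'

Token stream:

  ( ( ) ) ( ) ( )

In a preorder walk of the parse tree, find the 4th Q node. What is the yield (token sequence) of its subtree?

[S [Q ( [S [Q ( )]] )] [S [Q ( )] [S [Q ( )]]]]

( )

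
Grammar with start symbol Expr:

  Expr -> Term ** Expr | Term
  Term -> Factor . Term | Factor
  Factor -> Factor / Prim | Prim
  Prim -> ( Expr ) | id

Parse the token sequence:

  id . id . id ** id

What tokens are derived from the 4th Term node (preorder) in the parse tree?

[Expr [Term [Factor [Prim id]] . [Term [Factor [Prim id]] . [Term [Factor [Prim id]]]]] ** [Expr [Term [Factor [Prim id]]]]]

id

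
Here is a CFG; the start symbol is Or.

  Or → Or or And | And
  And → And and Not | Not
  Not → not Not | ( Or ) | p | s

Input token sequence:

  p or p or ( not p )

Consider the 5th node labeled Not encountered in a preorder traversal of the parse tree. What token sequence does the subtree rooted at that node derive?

p

[Or [Or [Or [And [Not p]]] or [And [Not p]]] or [And [Not ( [Or [And [Not not [Not p]]]] )]]]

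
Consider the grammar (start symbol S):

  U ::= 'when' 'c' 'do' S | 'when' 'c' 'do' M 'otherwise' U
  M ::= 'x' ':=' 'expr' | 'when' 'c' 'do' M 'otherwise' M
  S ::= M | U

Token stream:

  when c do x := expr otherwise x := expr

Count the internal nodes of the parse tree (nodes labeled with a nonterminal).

4

[S [M when c do [M x := expr] otherwise [M x := expr]]]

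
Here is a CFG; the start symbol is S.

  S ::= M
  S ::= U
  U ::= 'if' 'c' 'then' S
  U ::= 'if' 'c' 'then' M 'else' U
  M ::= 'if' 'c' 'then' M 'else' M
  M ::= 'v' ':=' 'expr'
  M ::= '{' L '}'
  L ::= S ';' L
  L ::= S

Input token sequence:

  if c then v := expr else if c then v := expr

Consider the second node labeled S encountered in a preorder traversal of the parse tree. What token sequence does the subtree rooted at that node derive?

v := expr

[S [U if c then [M v := expr] else [U if c then [S [M v := expr]]]]]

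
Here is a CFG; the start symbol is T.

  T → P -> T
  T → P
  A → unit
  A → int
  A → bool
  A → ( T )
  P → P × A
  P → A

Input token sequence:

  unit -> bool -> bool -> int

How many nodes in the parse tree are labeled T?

4

[T [P [A unit]] -> [T [P [A bool]] -> [T [P [A bool]] -> [T [P [A int]]]]]]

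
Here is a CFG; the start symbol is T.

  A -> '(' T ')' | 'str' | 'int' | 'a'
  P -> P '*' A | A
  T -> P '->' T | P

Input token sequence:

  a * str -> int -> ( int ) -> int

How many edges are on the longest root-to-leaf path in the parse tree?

[T [P [P [A a]] * [A str]] -> [T [P [A int]] -> [T [P [A ( [T [P [A int]]] )]] -> [T [P [A int]]]]]]

8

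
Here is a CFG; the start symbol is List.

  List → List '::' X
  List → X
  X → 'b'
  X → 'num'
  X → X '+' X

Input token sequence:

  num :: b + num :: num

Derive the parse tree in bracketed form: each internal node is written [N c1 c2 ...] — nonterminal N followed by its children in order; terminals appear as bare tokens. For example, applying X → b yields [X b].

List
List :: X
List :: X :: X
X :: X :: X
num :: X :: X
num :: X + X :: X
num :: b + X :: X
num :: b + num :: X
num :: b + num :: num

[List [List [List [X num]] :: [X [X b] + [X num]]] :: [X num]]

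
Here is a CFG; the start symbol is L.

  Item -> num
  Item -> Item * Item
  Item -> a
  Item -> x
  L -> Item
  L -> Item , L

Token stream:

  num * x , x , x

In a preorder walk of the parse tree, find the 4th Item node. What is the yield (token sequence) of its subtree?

x

[L [Item [Item num] * [Item x]] , [L [Item x] , [L [Item x]]]]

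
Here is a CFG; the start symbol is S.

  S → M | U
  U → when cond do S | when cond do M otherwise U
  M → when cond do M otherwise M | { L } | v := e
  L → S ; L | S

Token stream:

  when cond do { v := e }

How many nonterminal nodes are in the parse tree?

[S [U when cond do [S [M { [L [S [M v := e]]] }]]]]

7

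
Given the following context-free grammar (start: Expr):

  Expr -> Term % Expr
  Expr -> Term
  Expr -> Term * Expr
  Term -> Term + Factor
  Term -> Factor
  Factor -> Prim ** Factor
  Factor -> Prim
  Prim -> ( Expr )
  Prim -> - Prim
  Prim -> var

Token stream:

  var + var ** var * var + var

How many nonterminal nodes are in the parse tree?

[Expr [Term [Term [Factor [Prim var]]] + [Factor [Prim var] ** [Factor [Prim var]]]] * [Expr [Term [Term [Factor [Prim var]]] + [Factor [Prim var]]]]]

16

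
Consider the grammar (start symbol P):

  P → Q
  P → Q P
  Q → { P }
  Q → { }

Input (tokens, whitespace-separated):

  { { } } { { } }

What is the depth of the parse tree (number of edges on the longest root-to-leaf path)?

5

[P [Q { [P [Q { }]] }] [P [Q { [P [Q { }]] }]]]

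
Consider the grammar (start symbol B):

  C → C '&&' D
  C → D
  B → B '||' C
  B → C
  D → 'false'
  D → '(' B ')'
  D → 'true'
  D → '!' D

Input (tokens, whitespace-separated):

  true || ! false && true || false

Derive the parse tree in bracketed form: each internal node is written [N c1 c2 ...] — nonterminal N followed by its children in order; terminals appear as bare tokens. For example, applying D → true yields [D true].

B
B || C
B || C || C
C || C || C
D || C || C
true || C || C
true || C && D || C
true || D && D || C
true || ! D && D || C
true || ! false && D || C
true || ! false && true || C
true || ! false && true || D
true || ! false && true || false

[B [B [B [C [D true]]] || [C [C [D ! [D false]]] && [D true]]] || [C [D false]]]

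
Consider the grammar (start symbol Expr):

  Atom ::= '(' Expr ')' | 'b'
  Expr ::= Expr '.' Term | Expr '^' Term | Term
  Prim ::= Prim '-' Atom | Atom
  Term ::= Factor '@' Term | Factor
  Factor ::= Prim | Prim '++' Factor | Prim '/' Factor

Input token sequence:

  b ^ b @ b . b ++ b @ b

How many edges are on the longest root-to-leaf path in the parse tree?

[Expr [Expr [Expr [Term [Factor [Prim [Atom b]]]]] ^ [Term [Factor [Prim [Atom b]]] @ [Term [Factor [Prim [Atom b]]]]]] . [Term [Factor [Prim [Atom b]] ++ [Factor [Prim [Atom b]]]] @ [Term [Factor [Prim [Atom b]]]]]]

7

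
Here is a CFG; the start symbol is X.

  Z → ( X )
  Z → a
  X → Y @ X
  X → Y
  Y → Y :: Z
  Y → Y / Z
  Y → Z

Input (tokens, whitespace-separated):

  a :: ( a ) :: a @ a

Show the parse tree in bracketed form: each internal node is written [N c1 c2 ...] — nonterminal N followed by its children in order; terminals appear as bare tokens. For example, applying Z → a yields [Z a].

[X [Y [Y [Y [Z a]] :: [Z ( [X [Y [Z a]]] )]] :: [Z a]] @ [X [Y [Z a]]]]

X
Y @ X
Y :: Z @ X
Y :: Z :: Z @ X
Z :: Z :: Z @ X
a :: Z :: Z @ X
a :: ( X ) :: Z @ X
a :: ( Y ) :: Z @ X
a :: ( Z ) :: Z @ X
a :: ( a ) :: Z @ X
a :: ( a ) :: a @ X
a :: ( a ) :: a @ Y
a :: ( a ) :: a @ Z
a :: ( a ) :: a @ a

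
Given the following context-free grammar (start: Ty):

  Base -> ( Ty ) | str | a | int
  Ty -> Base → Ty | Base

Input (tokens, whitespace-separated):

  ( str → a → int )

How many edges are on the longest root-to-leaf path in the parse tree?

[Ty [Base ( [Ty [Base str] → [Ty [Base a] → [Ty [Base int]]]] )]]

6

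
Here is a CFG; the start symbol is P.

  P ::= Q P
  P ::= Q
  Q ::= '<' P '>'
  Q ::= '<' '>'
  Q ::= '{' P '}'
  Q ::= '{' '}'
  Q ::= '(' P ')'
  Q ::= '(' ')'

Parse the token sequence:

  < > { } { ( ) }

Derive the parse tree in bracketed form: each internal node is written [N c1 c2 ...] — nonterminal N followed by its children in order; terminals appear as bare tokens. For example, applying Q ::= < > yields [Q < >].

[P [Q < >] [P [Q { }] [P [Q { [P [Q ( )]] }]]]]

P
Q P
< > P
< > Q P
< > { } P
< > { } Q
< > { } { P }
< > { } { Q }
< > { } { ( ) }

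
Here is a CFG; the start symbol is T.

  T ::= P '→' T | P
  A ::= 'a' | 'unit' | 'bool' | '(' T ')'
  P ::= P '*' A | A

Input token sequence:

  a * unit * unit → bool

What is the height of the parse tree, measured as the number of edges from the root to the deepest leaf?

5

[T [P [P [P [A a]] * [A unit]] * [A unit]] → [T [P [A bool]]]]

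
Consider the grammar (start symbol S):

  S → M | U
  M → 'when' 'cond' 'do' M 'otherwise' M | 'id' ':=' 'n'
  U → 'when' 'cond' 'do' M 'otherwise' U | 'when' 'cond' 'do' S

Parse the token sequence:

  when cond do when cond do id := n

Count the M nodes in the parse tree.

1

[S [U when cond do [S [U when cond do [S [M id := n]]]]]]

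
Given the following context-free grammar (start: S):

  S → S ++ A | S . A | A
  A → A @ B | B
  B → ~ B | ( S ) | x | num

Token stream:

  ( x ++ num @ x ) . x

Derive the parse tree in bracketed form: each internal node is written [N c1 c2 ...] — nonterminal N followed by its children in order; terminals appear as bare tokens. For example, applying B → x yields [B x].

S
S . A
A . A
B . A
( S ) . A
( S ++ A ) . A
( A ++ A ) . A
( B ++ A ) . A
( x ++ A ) . A
( x ++ A @ B ) . A
( x ++ B @ B ) . A
( x ++ num @ B ) . A
( x ++ num @ x ) . A
( x ++ num @ x ) . B
( x ++ num @ x ) . x

[S [S [A [B ( [S [S [A [B x]]] ++ [A [A [B num]] @ [B x]]] )]]] . [A [B x]]]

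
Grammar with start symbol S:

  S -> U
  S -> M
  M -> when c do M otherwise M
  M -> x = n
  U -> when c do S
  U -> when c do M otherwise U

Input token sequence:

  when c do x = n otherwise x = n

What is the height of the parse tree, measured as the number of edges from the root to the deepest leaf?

3

[S [M when c do [M x = n] otherwise [M x = n]]]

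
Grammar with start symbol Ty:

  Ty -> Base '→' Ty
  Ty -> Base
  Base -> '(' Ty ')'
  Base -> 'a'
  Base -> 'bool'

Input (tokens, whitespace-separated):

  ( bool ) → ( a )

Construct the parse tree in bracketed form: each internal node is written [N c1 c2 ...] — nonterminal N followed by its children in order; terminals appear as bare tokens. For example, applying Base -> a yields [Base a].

[Ty [Base ( [Ty [Base bool]] )] → [Ty [Base ( [Ty [Base a]] )]]]

Ty
Base → Ty
( Ty ) → Ty
( Base ) → Ty
( bool ) → Ty
( bool ) → Base
( bool ) → ( Ty )
( bool ) → ( Base )
( bool ) → ( a )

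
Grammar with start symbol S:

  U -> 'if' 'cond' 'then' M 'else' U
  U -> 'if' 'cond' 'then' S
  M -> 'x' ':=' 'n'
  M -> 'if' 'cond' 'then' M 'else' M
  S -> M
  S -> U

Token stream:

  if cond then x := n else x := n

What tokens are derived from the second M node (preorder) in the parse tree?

x := n

[S [M if cond then [M x := n] else [M x := n]]]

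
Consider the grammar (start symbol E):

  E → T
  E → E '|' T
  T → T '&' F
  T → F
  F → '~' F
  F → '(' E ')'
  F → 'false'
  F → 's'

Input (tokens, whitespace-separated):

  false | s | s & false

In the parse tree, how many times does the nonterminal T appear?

[E [E [E [T [F false]]] | [T [F s]]] | [T [T [F s]] & [F false]]]

4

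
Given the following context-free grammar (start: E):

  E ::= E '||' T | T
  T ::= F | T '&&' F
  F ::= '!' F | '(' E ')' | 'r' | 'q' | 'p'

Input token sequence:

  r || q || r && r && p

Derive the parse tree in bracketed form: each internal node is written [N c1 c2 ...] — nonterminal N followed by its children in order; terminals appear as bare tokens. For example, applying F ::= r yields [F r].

E
E || T
E || T || T
T || T || T
F || T || T
r || T || T
r || F || T
r || q || T
r || q || T && F
r || q || T && F && F
r || q || F && F && F
r || q || r && F && F
r || q || r && r && F
r || q || r && r && p

[E [E [E [T [F r]]] || [T [F q]]] || [T [T [T [F r]] && [F r]] && [F p]]]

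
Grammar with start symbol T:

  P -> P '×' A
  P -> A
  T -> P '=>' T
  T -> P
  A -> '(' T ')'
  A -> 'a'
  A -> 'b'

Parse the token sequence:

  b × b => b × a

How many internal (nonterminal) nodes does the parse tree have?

10

[T [P [P [A b]] × [A b]] => [T [P [P [A b]] × [A a]]]]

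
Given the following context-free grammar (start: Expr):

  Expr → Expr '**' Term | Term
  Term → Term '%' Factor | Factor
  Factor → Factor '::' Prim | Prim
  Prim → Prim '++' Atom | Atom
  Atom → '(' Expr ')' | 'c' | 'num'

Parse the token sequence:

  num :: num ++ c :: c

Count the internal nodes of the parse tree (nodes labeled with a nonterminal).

13

[Expr [Term [Factor [Factor [Factor [Prim [Atom num]]] :: [Prim [Prim [Atom num]] ++ [Atom c]]] :: [Prim [Atom c]]]]]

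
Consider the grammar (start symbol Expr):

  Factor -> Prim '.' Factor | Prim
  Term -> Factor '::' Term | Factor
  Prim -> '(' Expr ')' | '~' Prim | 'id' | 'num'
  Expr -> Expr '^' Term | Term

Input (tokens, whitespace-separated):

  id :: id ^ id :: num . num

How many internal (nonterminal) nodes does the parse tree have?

[Expr [Expr [Term [Factor [Prim id]] :: [Term [Factor [Prim id]]]]] ^ [Term [Factor [Prim id]] :: [Term [Factor [Prim num] . [Factor [Prim num]]]]]]

16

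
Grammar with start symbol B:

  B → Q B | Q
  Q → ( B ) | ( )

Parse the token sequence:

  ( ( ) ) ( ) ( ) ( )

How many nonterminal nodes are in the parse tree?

[B [Q ( [B [Q ( )]] )] [B [Q ( )] [B [Q ( )] [B [Q ( )]]]]]

10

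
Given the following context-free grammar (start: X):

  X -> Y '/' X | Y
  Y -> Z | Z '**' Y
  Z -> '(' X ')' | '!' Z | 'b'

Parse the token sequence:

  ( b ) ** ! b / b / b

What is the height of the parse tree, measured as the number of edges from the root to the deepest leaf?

6

[X [Y [Z ( [X [Y [Z b]]] )] ** [Y [Z ! [Z b]]]] / [X [Y [Z b]] / [X [Y [Z b]]]]]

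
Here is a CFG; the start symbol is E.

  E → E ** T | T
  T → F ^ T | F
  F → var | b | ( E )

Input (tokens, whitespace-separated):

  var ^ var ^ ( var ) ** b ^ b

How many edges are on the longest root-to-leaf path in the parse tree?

9

[E [E [T [F var] ^ [T [F var] ^ [T [F ( [E [T [F var]]] )]]]]] ** [T [F b] ^ [T [F b]]]]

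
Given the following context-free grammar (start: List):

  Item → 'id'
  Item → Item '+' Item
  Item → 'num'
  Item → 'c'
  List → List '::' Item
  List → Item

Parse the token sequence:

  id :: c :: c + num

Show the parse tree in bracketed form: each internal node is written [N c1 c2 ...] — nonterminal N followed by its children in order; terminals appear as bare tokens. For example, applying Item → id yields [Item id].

[List [List [List [Item id]] :: [Item c]] :: [Item [Item c] + [Item num]]]

List
List :: Item
List :: Item :: Item
Item :: Item :: Item
id :: Item :: Item
id :: c :: Item
id :: c :: Item + Item
id :: c :: c + Item
id :: c :: c + num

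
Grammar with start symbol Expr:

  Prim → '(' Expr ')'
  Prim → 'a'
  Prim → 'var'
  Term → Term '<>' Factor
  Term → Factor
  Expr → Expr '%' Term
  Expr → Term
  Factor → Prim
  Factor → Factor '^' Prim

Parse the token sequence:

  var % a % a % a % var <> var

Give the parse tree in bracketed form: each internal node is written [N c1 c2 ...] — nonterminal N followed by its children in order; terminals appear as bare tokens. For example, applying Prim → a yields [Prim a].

Expr
Expr % Term
Expr % Term % Term
Expr % Term % Term % Term
Expr % Term % Term % Term % Term
Term % Term % Term % Term % Term
Factor % Term % Term % Term % Term
Prim % Term % Term % Term % Term
var % Term % Term % Term % Term
var % Factor % Term % Term % Term
var % Prim % Term % Term % Term
var % a % Term % Term % Term
var % a % Factor % Term % Term
var % a % Prim % Term % Term
var % a % a % Term % Term
var % a % a % Factor % Term
var % a % a % Prim % Term
var % a % a % a % Term
var % a % a % a % Term <> Factor
var % a % a % a % Factor <> Factor
var % a % a % a % Prim <> Factor
var % a % a % a % var <> Factor
var % a % a % a % var <> Prim
var % a % a % a % var <> var

[Expr [Expr [Expr [Expr [Expr [Term [Factor [Prim var]]]] % [Term [Factor [Prim a]]]] % [Term [Factor [Prim a]]]] % [Term [Factor [Prim a]]]] % [Term [Term [Factor [Prim var]]] <> [Factor [Prim var]]]]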